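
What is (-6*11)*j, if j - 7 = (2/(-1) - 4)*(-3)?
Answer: -1650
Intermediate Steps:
j = 25 (j = 7 + (2/(-1) - 4)*(-3) = 7 + (2*(-1) - 4)*(-3) = 7 + (-2 - 4)*(-3) = 7 - 6*(-3) = 7 + 18 = 25)
(-6*11)*j = -6*11*25 = -66*25 = -1650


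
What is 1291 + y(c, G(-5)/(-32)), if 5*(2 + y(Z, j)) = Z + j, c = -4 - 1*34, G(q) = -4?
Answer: 51257/40 ≈ 1281.4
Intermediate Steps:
c = -38 (c = -4 - 34 = -38)
y(Z, j) = -2 + Z/5 + j/5 (y(Z, j) = -2 + (Z + j)/5 = -2 + (Z/5 + j/5) = -2 + Z/5 + j/5)
1291 + y(c, G(-5)/(-32)) = 1291 + (-2 + (⅕)*(-38) + (-4/(-32))/5) = 1291 + (-2 - 38/5 + (-4*(-1/32))/5) = 1291 + (-2 - 38/5 + (⅕)*(⅛)) = 1291 + (-2 - 38/5 + 1/40) = 1291 - 383/40 = 51257/40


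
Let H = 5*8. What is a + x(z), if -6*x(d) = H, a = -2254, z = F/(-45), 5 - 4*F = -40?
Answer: -6782/3 ≈ -2260.7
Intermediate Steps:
F = 45/4 (F = 5/4 - ¼*(-40) = 5/4 + 10 = 45/4 ≈ 11.250)
H = 40
z = -¼ (z = (45/4)/(-45) = (45/4)*(-1/45) = -¼ ≈ -0.25000)
x(d) = -20/3 (x(d) = -⅙*40 = -20/3)
a + x(z) = -2254 - 20/3 = -6782/3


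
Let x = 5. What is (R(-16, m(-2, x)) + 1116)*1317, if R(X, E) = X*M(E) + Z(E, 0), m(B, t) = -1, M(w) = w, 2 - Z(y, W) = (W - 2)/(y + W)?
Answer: 1490844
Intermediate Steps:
Z(y, W) = 2 - (-2 + W)/(W + y) (Z(y, W) = 2 - (W - 2)/(y + W) = 2 - (-2 + W)/(W + y))
R(X, E) = E*X + (2 + 2*E)/E (R(X, E) = X*E + (2 + 0 + 2*E)/(0 + E) = E*X + (2 + 2*E)/E)
(R(-16, m(-2, x)) + 1116)*1317 = ((2 + 2/(-1) - 1*(-16)) + 1116)*1317 = ((2 + 2*(-1) + 16) + 1116)*1317 = ((2 - 2 + 16) + 1116)*1317 = (16 + 1116)*1317 = 1132*1317 = 1490844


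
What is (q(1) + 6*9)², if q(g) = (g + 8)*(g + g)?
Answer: 5184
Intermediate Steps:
q(g) = 2*g*(8 + g) (q(g) = (8 + g)*(2*g) = 2*g*(8 + g))
(q(1) + 6*9)² = (2*1*(8 + 1) + 6*9)² = (2*1*9 + 54)² = (18 + 54)² = 72² = 5184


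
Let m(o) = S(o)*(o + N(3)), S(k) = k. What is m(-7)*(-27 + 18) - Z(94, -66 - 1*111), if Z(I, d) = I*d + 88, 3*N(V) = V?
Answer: 16172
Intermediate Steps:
N(V) = V/3
Z(I, d) = 88 + I*d
m(o) = o*(1 + o) (m(o) = o*(o + (1/3)*3) = o*(o + 1) = o*(1 + o))
m(-7)*(-27 + 18) - Z(94, -66 - 1*111) = (-7*(1 - 7))*(-27 + 18) - (88 + 94*(-66 - 1*111)) = -7*(-6)*(-9) - (88 + 94*(-66 - 111)) = 42*(-9) - (88 + 94*(-177)) = -378 - (88 - 16638) = -378 - 1*(-16550) = -378 + 16550 = 16172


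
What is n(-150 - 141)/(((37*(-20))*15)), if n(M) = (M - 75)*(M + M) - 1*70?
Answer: -106471/5550 ≈ -19.184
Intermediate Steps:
n(M) = -70 + 2*M*(-75 + M) (n(M) = (-75 + M)*(2*M) - 70 = 2*M*(-75 + M) - 70 = -70 + 2*M*(-75 + M))
n(-150 - 141)/(((37*(-20))*15)) = (-70 - 150*(-150 - 141) + 2*(-150 - 141)²)/(((37*(-20))*15)) = (-70 - 150*(-291) + 2*(-291)²)/((-740*15)) = (-70 + 43650 + 2*84681)/(-11100) = (-70 + 43650 + 169362)*(-1/11100) = 212942*(-1/11100) = -106471/5550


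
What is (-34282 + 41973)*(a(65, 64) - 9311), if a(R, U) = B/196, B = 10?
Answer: -7017829843/98 ≈ -7.1610e+7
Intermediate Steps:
a(R, U) = 5/98 (a(R, U) = 10/196 = 10*(1/196) = 5/98)
(-34282 + 41973)*(a(65, 64) - 9311) = (-34282 + 41973)*(5/98 - 9311) = 7691*(-912473/98) = -7017829843/98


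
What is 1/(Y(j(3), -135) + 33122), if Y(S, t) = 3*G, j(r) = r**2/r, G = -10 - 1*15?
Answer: 1/33047 ≈ 3.0260e-5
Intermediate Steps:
G = -25 (G = -10 - 15 = -25)
j(r) = r
Y(S, t) = -75 (Y(S, t) = 3*(-25) = -75)
1/(Y(j(3), -135) + 33122) = 1/(-75 + 33122) = 1/33047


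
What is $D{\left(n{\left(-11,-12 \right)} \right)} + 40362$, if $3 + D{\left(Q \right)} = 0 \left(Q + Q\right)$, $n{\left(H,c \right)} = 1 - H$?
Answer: $40359$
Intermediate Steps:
$D{\left(Q \right)} = -3$ ($D{\left(Q \right)} = -3 + 0 \left(Q + Q\right) = -3 + 0 \cdot 2 Q = -3 + 0 = -3$)
$D{\left(n{\left(-11,-12 \right)} \right)} + 40362 = -3 + 40362 = 40359$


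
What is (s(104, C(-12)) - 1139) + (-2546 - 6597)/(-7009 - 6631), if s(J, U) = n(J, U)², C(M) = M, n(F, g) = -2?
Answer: -15472257/13640 ≈ -1134.3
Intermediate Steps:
s(J, U) = 4 (s(J, U) = (-2)² = 4)
(s(104, C(-12)) - 1139) + (-2546 - 6597)/(-7009 - 6631) = (4 - 1139) + (-2546 - 6597)/(-7009 - 6631) = -1135 - 9143/(-13640) = -1135 - 9143*(-1/13640) = -1135 + 9143/13640 = -15472257/13640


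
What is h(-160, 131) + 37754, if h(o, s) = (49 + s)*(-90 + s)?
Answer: 45134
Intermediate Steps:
h(o, s) = (-90 + s)*(49 + s)
h(-160, 131) + 37754 = (-4410 + 131**2 - 41*131) + 37754 = (-4410 + 17161 - 5371) + 37754 = 7380 + 37754 = 45134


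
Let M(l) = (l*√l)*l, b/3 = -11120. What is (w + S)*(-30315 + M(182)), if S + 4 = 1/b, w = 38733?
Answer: -2611130866219/2224 + 10699047354359*√182/8340 ≈ 1.6133e+10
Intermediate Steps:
b = -33360 (b = 3*(-11120) = -33360)
M(l) = l^(5/2) (M(l) = l^(3/2)*l = l^(5/2))
S = -133441/33360 (S = -4 + 1/(-33360) = -4 - 1/33360 = -133441/33360 ≈ -4.0000)
(w + S)*(-30315 + M(182)) = (38733 - 133441/33360)*(-30315 + 182^(5/2)) = 1291999439*(-30315 + 33124*√182)/33360 = -2611130866219/2224 + 10699047354359*√182/8340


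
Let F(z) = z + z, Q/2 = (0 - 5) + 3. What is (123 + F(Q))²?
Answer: 13225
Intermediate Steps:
Q = -4 (Q = 2*((0 - 5) + 3) = 2*(-5 + 3) = 2*(-2) = -4)
F(z) = 2*z
(123 + F(Q))² = (123 + 2*(-4))² = (123 - 8)² = 115² = 13225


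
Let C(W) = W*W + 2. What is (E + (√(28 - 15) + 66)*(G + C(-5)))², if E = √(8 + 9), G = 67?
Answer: (6204 + √17 + 94*√13)² ≈ 4.2864e+7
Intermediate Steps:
C(W) = 2 + W² (C(W) = W² + 2 = 2 + W²)
E = √17 ≈ 4.1231
(E + (√(28 - 15) + 66)*(G + C(-5)))² = (√17 + (√(28 - 15) + 66)*(67 + (2 + (-5)²)))² = (√17 + (√13 + 66)*(67 + (2 + 25)))² = (√17 + (66 + √13)*(67 + 27))² = (√17 + (66 + √13)*94)² = (√17 + (6204 + 94*√13))² = (6204 + √17 + 94*√13)²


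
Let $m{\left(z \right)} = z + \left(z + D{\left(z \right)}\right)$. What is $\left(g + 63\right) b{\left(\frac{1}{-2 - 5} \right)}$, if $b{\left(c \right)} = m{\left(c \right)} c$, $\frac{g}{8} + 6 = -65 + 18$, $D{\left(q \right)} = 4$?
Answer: $\frac{9386}{49} \approx 191.55$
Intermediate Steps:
$m{\left(z \right)} = 4 + 2 z$ ($m{\left(z \right)} = z + \left(z + 4\right) = z + \left(4 + z\right) = 4 + 2 z$)
$g = -424$ ($g = -48 + 8 \left(-65 + 18\right) = -48 + 8 \left(-47\right) = -48 - 376 = -424$)
$b{\left(c \right)} = c \left(4 + 2 c\right)$ ($b{\left(c \right)} = \left(4 + 2 c\right) c = c \left(4 + 2 c\right)$)
$\left(g + 63\right) b{\left(\frac{1}{-2 - 5} \right)} = \left(-424 + 63\right) \frac{2 \left(2 + \frac{1}{-2 - 5}\right)}{-2 - 5} = - 361 \frac{2 \left(2 + \frac{1}{-7}\right)}{-7} = - 361 \cdot 2 \left(- \frac{1}{7}\right) \left(2 - \frac{1}{7}\right) = - 361 \cdot 2 \left(- \frac{1}{7}\right) \frac{13}{7} = \left(-361\right) \left(- \frac{26}{49}\right) = \frac{9386}{49}$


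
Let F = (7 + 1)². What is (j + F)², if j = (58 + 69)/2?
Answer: 65025/4 ≈ 16256.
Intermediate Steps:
F = 64 (F = 8² = 64)
j = 127/2 (j = 127*(½) = 127/2 ≈ 63.500)
(j + F)² = (127/2 + 64)² = (255/2)² = 65025/4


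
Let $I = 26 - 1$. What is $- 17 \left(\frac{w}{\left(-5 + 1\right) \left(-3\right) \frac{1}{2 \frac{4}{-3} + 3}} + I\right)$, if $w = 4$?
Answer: $- \frac{3842}{9} \approx -426.89$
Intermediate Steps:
$I = 25$ ($I = 26 - 1 = 25$)
$- 17 \left(\frac{w}{\left(-5 + 1\right) \left(-3\right) \frac{1}{2 \frac{4}{-3} + 3}} + I\right) = - 17 \left(\frac{4}{\left(-5 + 1\right) \left(-3\right) \frac{1}{2 \frac{4}{-3} + 3}} + 25\right) = - 17 \left(\frac{4}{\left(-4\right) \left(-3\right) \frac{1}{2 \cdot 4 \left(- \frac{1}{3}\right) + 3}} + 25\right) = - 17 \left(\frac{4}{12 \frac{1}{2 \left(- \frac{4}{3}\right) + 3}} + 25\right) = - 17 \left(\frac{4}{12 \frac{1}{- \frac{8}{3} + 3}} + 25\right) = - 17 \left(\frac{4}{12 \frac{1}{\frac{1}{3}}} + 25\right) = - 17 \left(\frac{4}{12 \cdot 3} + 25\right) = - 17 \left(\frac{4}{36} + 25\right) = - 17 \left(4 \cdot \frac{1}{36} + 25\right) = - 17 \left(\frac{1}{9} + 25\right) = \left(-17\right) \frac{226}{9} = - \frac{3842}{9}$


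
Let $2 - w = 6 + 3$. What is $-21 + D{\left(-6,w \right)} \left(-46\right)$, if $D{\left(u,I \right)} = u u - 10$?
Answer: $-1217$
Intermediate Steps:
$w = -7$ ($w = 2 - \left(6 + 3\right) = 2 - 9 = -7$)
$D{\left(u,I \right)} = -10 + u^{2}$ ($D{\left(u,I \right)} = u^{2} - 10 = -10 + u^{2}$)
$-21 + D{\left(-6,w \right)} \left(-46\right) = -21 + \left(-10 + \left(-6\right)^{2}\right) \left(-46\right) = -21 + \left(-10 + 36\right) \left(-46\right) = -21 + 26 \left(-46\right) = -21 - 1196 = -1217$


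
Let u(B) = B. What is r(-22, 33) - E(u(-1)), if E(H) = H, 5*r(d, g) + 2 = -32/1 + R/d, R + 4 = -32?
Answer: -301/55 ≈ -5.4727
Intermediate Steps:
R = -36 (R = -4 - 32 = -36)
r(d, g) = -34/5 - 36/(5*d) (r(d, g) = -2/5 + (-32/1 - 36/d)/5 = -2/5 + (-32*1 - 36/d)/5 = -2/5 + (-32 - 36/d)/5 = -2/5 + (-32/5 - 36/(5*d)) = -34/5 - 36/(5*d))
r(-22, 33) - E(u(-1)) = (2/5)*(-18 - 17*(-22))/(-22) - 1*(-1) = (2/5)*(-1/22)*(-18 + 374) + 1 = (2/5)*(-1/22)*356 + 1 = -356/55 + 1 = -301/55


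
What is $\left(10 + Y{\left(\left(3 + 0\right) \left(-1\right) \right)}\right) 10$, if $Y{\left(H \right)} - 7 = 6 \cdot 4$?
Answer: $410$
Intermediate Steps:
$Y{\left(H \right)} = 31$ ($Y{\left(H \right)} = 7 + 6 \cdot 4 = 7 + 24 = 31$)
$\left(10 + Y{\left(\left(3 + 0\right) \left(-1\right) \right)}\right) 10 = \left(10 + 31\right) 10 = 41 \cdot 10 = 410$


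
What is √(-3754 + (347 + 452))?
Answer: I*√2955 ≈ 54.36*I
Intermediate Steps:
√(-3754 + (347 + 452)) = √(-3754 + 799) = √(-2955) = I*√2955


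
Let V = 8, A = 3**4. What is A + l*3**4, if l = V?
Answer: 729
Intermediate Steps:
A = 81
l = 8
A + l*3**4 = 81 + 8*3**4 = 81 + 8*81 = 81 + 648 = 729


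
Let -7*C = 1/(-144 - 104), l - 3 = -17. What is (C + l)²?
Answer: 590635809/3013696 ≈ 195.98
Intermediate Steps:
l = -14 (l = 3 - 17 = -14)
C = 1/1736 (C = -1/(7*(-144 - 104)) = -⅐/(-248) = -⅐*(-1/248) = 1/1736 ≈ 0.00057604)
(C + l)² = (1/1736 - 14)² = (-24303/1736)² = 590635809/3013696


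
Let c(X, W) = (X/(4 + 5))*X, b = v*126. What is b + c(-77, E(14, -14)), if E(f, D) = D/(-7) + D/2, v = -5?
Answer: 259/9 ≈ 28.778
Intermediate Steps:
b = -630 (b = -5*126 = -630)
E(f, D) = 5*D/14 (E(f, D) = D*(-⅐) + D*(½) = -D/7 + D/2 = 5*D/14)
c(X, W) = X²/9 (c(X, W) = (X/9)*X = X²/9)
b + c(-77, E(14, -14)) = -630 + (⅑)*(-77)² = -630 + (⅑)*5929 = -630 + 5929/9 = 259/9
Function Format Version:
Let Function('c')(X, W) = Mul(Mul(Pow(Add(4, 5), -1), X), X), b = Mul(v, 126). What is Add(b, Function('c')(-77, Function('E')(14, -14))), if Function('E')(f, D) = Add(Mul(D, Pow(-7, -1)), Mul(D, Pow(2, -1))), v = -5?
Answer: Rational(259, 9) ≈ 28.778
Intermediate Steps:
b = -630 (b = Mul(-5, 126) = -630)
Function('E')(f, D) = Mul(Rational(5, 14), D) (Function('E')(f, D) = Add(Mul(D, Rational(-1, 7)), Mul(D, Rational(1, 2))) = Add(Mul(Rational(-1, 7), D), Mul(Rational(1, 2), D)) = Mul(Rational(5, 14), D))
Function('c')(X, W) = Mul(Rational(1, 9), Pow(X, 2)) (Function('c')(X, W) = Mul(Mul(Pow(9, -1), X), X) = Mul(Mul(Rational(1, 9), X), X) = Mul(Rational(1, 9), Pow(X, 2)))
Add(b, Function('c')(-77, Function('E')(14, -14))) = Add(-630, Mul(Rational(1, 9), Pow(-77, 2))) = Add(-630, Mul(Rational(1, 9), 5929)) = Add(-630, Rational(5929, 9)) = Rational(259, 9)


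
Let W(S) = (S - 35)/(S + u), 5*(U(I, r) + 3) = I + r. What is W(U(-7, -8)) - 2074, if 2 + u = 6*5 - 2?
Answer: -41521/20 ≈ -2076.1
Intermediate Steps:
U(I, r) = -3 + I/5 + r/5 (U(I, r) = -3 + (I + r)/5 = -3 + (I/5 + r/5) = -3 + I/5 + r/5)
u = 26 (u = -2 + (6*5 - 2) = -2 + (30 - 2) = -2 + 28 = 26)
W(S) = (-35 + S)/(26 + S) (W(S) = (S - 35)/(S + 26) = (-35 + S)/(26 + S))
W(U(-7, -8)) - 2074 = (-35 + (-3 + (⅕)*(-7) + (⅕)*(-8)))/(26 + (-3 + (⅕)*(-7) + (⅕)*(-8))) - 2074 = (-35 + (-3 - 7/5 - 8/5))/(26 + (-3 - 7/5 - 8/5)) - 2074 = (-35 - 6)/(26 - 6) - 2074 = -41/20 - 2074 = -41521/20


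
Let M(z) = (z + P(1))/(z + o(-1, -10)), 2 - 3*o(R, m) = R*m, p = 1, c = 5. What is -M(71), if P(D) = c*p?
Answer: -228/205 ≈ -1.1122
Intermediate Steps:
o(R, m) = ⅔ - R*m/3
P(D) = 5 (P(D) = 5*1 = 5)
M(z) = (5 + z)/(-8/3 + z) (M(z) = (z + 5)/(z + (⅔ - ⅓*(-1)*(-10))) = (5 + z)/(z + (⅔ - 10/3)) = (5 + z)/(z - 8/3) = (5 + z)/(-8/3 + z))
-M(71) = -3*(5 + 71)/(-8 + 3*71) = -3*76/(-8 + 213) = -3*76/205 = -1*228/205 = -228/205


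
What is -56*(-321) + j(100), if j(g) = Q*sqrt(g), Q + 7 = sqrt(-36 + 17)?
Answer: 17906 + 10*I*sqrt(19) ≈ 17906.0 + 43.589*I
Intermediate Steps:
Q = -7 + I*sqrt(19) (Q = -7 + sqrt(-36 + 17) = -7 + sqrt(-19) = -7 + I*sqrt(19) ≈ -7.0 + 4.3589*I)
j(g) = sqrt(g)*(-7 + I*sqrt(19)) (j(g) = (-7 + I*sqrt(19))*sqrt(g) = sqrt(g)*(-7 + I*sqrt(19)))
-56*(-321) + j(100) = -56*(-321) + sqrt(100)*(-7 + I*sqrt(19)) = 17976 + 10*(-7 + I*sqrt(19)) = 17976 + (-70 + 10*I*sqrt(19)) = 17906 + 10*I*sqrt(19)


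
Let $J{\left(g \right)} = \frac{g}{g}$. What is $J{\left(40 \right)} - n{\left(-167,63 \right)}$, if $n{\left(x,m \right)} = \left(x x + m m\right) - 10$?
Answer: $-31847$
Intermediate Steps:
$J{\left(g \right)} = 1$
$n{\left(x,m \right)} = -10 + m^{2} + x^{2}$ ($n{\left(x,m \right)} = \left(x^{2} + m^{2}\right) - 10 = \left(m^{2} + x^{2}\right) - 10 = -10 + m^{2} + x^{2}$)
$J{\left(40 \right)} - n{\left(-167,63 \right)} = 1 - \left(-10 + 63^{2} + \left(-167\right)^{2}\right) = 1 - \left(-10 + 3969 + 27889\right) = 1 - 31848 = -31847$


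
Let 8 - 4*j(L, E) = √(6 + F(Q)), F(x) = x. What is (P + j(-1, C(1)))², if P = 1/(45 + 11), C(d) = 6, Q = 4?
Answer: 14729/3136 - 113*√10/112 ≈ 1.5062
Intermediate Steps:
j(L, E) = 2 - √10/4 (j(L, E) = 2 - √(6 + 4)/4 = 2 - √10/4)
P = 1/56 ≈ 0.017857
(P + j(-1, C(1)))² = (1/56 + (2 - √10/4))² = (113/56 - √10/4)²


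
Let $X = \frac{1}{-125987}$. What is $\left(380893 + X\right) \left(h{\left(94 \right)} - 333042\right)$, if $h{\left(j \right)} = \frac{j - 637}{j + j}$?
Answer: $- \frac{1502309286676162605}{11842778} \approx -1.2685 \cdot 10^{11}$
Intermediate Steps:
$X = - \frac{1}{125987} \approx -7.9373 \cdot 10^{-6}$
$h{\left(j \right)} = \frac{-637 + j}{2 j}$
$\left(380893 + X\right) \left(h{\left(94 \right)} - 333042\right) = \left(380893 - \frac{1}{125987}\right) \left(\frac{-637 + 94}{2 \cdot 94} - 333042\right) = \frac{47987566390 \left(\frac{1}{2} \cdot \frac{1}{94} \left(-543\right) - 333042\right)}{125987} = \frac{47987566390 \left(- \frac{543}{188} - 333042\right)}{125987} = \frac{47987566390}{125987} \left(- \frac{62612439}{188}\right) = - \frac{1502309286676162605}{11842778}$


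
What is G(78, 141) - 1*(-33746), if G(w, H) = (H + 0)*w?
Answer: 44744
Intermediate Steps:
G(w, H) = H*w
G(78, 141) - 1*(-33746) = 141*78 - 1*(-33746) = 10998 + 33746 = 44744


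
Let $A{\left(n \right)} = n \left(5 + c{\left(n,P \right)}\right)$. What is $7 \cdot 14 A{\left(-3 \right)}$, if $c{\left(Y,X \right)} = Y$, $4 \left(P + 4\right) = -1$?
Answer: $-588$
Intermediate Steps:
$P = - \frac{17}{4}$ ($P = -4 + \frac{1}{4} \left(-1\right) = -4 - \frac{1}{4} = - \frac{17}{4} \approx -4.25$)
$A{\left(n \right)} = n \left(5 + n\right)$
$7 \cdot 14 A{\left(-3 \right)} = 7 \cdot 14 \left(- 3 \left(5 - 3\right)\right) = 98 \left(\left(-3\right) 2\right) = 98 \left(-6\right) = -588$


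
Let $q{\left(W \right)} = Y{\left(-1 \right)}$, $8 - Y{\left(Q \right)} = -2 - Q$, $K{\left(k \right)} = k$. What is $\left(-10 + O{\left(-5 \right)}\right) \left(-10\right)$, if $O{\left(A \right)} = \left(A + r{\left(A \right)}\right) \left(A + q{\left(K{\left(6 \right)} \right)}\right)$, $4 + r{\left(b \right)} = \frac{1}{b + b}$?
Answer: $464$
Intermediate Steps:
$Y{\left(Q \right)} = 10 + Q$ ($Y{\left(Q \right)} = 8 - \left(-2 - Q\right) = 8 + \left(2 + Q\right) = 10 + Q$)
$q{\left(W \right)} = 9$ ($q{\left(W \right)} = 10 - 1 = 9$)
$r{\left(b \right)} = -4 + \frac{1}{2 b}$ ($r{\left(b \right)} = -4 + \frac{1}{b + b} = -4 + \frac{1}{2 b}$)
$O{\left(A \right)} = \left(9 + A\right) \left(-4 + A + \frac{1}{2 A}\right)$ ($O{\left(A \right)} = \left(A - \left(4 - \frac{1}{2 A}\right)\right) \left(A + 9\right) = \left(-4 + A + \frac{1}{2 A}\right) \left(9 + A\right) = \left(9 + A\right) \left(-4 + A + \frac{1}{2 A}\right)$)
$\left(-10 + O{\left(-5 \right)}\right) \left(-10\right) = \left(-10 + \left(- \frac{71}{2} + \left(-5\right)^{2} + 5 \left(-5\right) + \frac{9}{2 \left(-5\right)}\right)\right) \left(-10\right) = \left(-10 + \left(- \frac{71}{2} + 25 - 25 + \frac{9}{2} \left(- \frac{1}{5}\right)\right)\right) \left(-10\right) = \left(-10 - \frac{182}{5}\right) \left(-10\right) = \left(- \frac{232}{5}\right) \left(-10\right) = 464$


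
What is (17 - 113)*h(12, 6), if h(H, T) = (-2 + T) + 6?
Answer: -960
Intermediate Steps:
h(H, T) = 4 + T
(17 - 113)*h(12, 6) = (17 - 113)*(4 + 6) = -96*10 = -960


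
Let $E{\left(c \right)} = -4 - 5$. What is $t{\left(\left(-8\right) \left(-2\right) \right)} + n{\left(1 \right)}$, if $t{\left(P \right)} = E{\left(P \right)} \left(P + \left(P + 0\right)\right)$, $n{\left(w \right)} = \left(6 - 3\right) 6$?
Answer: $-270$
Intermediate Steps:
$E{\left(c \right)} = -9$ ($E{\left(c \right)} = -4 - 5 = -9$)
$n{\left(w \right)} = 18$ ($n{\left(w \right)} = 3 \cdot 6 = 18$)
$t{\left(P \right)} = - 18 P$ ($t{\left(P \right)} = - 9 \left(P + \left(P + 0\right)\right) = - 9 \left(P + P\right) = - 9 \cdot 2 P = - 18 P$)
$t{\left(\left(-8\right) \left(-2\right) \right)} + n{\left(1 \right)} = - 18 \left(\left(-8\right) \left(-2\right)\right) + 18 = \left(-18\right) 16 + 18 = -288 + 18 = -270$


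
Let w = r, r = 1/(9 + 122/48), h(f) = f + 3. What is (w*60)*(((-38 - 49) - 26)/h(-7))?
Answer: 40680/277 ≈ 146.86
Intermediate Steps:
h(f) = 3 + f
r = 24/277 (r = 1/(9 + 122*(1/48)) = 1/(9 + 61/24) = 1/(277/24) = 24/277 ≈ 0.086643)
w = 24/277 ≈ 0.086643
(w*60)*(((-38 - 49) - 26)/h(-7)) = ((24/277)*60)*(((-38 - 49) - 26)/(3 - 7)) = 1440*((-87 - 26)/(-4))/277 = 1440*(-113*(-¼))/277 = (1440/277)*(113/4) = 40680/277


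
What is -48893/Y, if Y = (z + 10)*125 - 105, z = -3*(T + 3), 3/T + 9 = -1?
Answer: -97786/265 ≈ -369.00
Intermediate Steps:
T = -3/10 (T = 3/(-9 - 1) = 3/(-10) = 3*(-⅒) = -3/10 ≈ -0.30000)
z = -81/10 (z = -3*(-3/10 + 3) = -3*27/10 = -81/10 ≈ -8.1000)
Y = 265/2 (Y = (-81/10 + 10)*125 - 105 = (19/10)*125 - 105 = 475/2 - 105 = 265/2 ≈ 132.50)
-48893/Y = -48893/265/2 = -48893*2/265 = -97786/265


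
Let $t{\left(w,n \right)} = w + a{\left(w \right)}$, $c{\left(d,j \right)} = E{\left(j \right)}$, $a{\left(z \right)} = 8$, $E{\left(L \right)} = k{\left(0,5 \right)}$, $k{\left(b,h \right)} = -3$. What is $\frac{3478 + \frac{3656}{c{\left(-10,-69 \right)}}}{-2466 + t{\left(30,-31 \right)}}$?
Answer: $- \frac{3389}{3642} \approx -0.93053$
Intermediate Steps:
$E{\left(L \right)} = -3$
$c{\left(d,j \right)} = -3$
$t{\left(w,n \right)} = 8 + w$ ($t{\left(w,n \right)} = w + 8 = 8 + w$)
$\frac{3478 + \frac{3656}{c{\left(-10,-69 \right)}}}{-2466 + t{\left(30,-31 \right)}} = \frac{3478 + \frac{3656}{-3}}{-2466 + \left(8 + 30\right)} = \frac{3478 + 3656 \left(- \frac{1}{3}\right)}{-2466 + 38} = \frac{3478 - \frac{3656}{3}}{-2428} = \frac{6778}{3} \left(- \frac{1}{2428}\right) = - \frac{3389}{3642}$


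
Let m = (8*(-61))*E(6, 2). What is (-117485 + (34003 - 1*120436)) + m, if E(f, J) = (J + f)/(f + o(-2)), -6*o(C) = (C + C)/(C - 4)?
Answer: -10842790/53 ≈ -2.0458e+5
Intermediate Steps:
o(C) = -C/(3*(-4 + C)) (o(C) = -(C + C)/(6*(C - 4)) = -2*C/(6*(-4 + C)) = -C/(3*(-4 + C)))
E(f, J) = (J + f)/(-1/9 + f) (E(f, J) = (J + f)/(f - 1*(-2)/(-12 + 3*(-2))) = (J + f)/(f - 1*(-2)/(-12 - 6)) = (J + f)/(f - 1*(-2)/(-18)) = (J + f)/(f - 1*(-2)*(-1/18)) = (J + f)/(f - 1/9) = (J + f)/(-1/9 + f))
m = -35136/53 (m = (8*(-61))*(9*(2 + 6)/(-1 + 9*6)) = -4392*8/(-1 + 54) = -4392*8/53 = -488*72/53 = -35136/53 ≈ -662.94)
(-117485 + (34003 - 1*120436)) + m = (-117485 + (34003 - 1*120436)) - 35136/53 = (-117485 + (34003 - 120436)) - 35136/53 = (-117485 - 86433) - 35136/53 = -203918 - 35136/53 = -10842790/53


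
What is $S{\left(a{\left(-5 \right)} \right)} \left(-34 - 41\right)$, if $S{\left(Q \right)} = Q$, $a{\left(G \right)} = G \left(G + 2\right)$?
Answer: $-1125$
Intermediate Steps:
$a{\left(G \right)} = G \left(2 + G\right)$
$S{\left(a{\left(-5 \right)} \right)} \left(-34 - 41\right) = - 5 \left(2 - 5\right) \left(-34 - 41\right) = \left(-5\right) \left(-3\right) \left(-75\right) = 15 \left(-75\right) = -1125$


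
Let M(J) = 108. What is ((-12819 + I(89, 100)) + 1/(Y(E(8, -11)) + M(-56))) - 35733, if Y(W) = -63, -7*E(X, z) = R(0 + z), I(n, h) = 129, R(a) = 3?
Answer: -2179034/45 ≈ -48423.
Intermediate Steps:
E(X, z) = -3/7 (E(X, z) = -⅐*3 = -3/7)
((-12819 + I(89, 100)) + 1/(Y(E(8, -11)) + M(-56))) - 35733 = ((-12819 + 129) + 1/(-63 + 108)) - 35733 = (-12690 + 1/45) - 35733 = -571049/45 - 35733 = -2179034/45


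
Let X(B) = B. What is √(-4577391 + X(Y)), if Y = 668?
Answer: I*√4576723 ≈ 2139.3*I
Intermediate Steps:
√(-4577391 + X(Y)) = √(-4577391 + 668) = √(-4576723) = I*√4576723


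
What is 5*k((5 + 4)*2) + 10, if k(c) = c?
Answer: 100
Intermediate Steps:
5*k((5 + 4)*2) + 10 = 5*((5 + 4)*2) + 10 = 5*(9*2) + 10 = 5*18 + 10 = 90 + 10 = 100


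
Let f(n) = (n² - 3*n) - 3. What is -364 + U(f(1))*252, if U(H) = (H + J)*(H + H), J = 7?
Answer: -5404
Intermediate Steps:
f(n) = -3 + n² - 3*n
U(H) = 2*H*(7 + H) (U(H) = (H + 7)*(H + H) = (7 + H)*(2*H) = 2*H*(7 + H))
-364 + U(f(1))*252 = -364 + (2*(-3 + 1² - 3*1)*(7 + (-3 + 1² - 3*1)))*252 = -364 + (2*(-3 + 1 - 3)*(7 + (-3 + 1 - 3)))*252 = -364 + (2*(-5)*(7 - 5))*252 = -364 + (2*(-5)*2)*252 = -364 - 20*252 = -364 - 5040 = -5404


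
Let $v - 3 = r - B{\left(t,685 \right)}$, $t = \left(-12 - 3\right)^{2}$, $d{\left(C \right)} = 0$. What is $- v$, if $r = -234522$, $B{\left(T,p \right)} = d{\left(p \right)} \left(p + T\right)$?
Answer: $234519$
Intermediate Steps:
$t = 225$ ($t = \left(-15\right)^{2} = 225$)
$B{\left(T,p \right)} = 0$ ($B{\left(T,p \right)} = 0 \left(p + T\right) = 0 \left(T + p\right) = 0$)
$v = -234519$ ($v = 3 - 234522 = -234519$)
$- v = \left(-1\right) \left(-234519\right) = 234519$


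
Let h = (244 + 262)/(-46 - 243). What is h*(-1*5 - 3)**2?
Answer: -32384/289 ≈ -112.06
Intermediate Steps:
h = -506/289 (h = 506/(-289) = 506*(-1/289) = -506/289 ≈ -1.7509)
h*(-1*5 - 3)**2 = -506*(-1*5 - 3)**2/289 = -506*(-5 - 3)**2/289 = -506/289*(-8)**2 = -506/289*64 = -32384/289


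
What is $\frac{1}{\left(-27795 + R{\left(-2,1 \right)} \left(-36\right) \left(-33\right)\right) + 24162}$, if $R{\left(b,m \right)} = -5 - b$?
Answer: $- \frac{1}{7197} \approx -0.00013895$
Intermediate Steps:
$\frac{1}{\left(-27795 + R{\left(-2,1 \right)} \left(-36\right) \left(-33\right)\right) + 24162} = \frac{1}{\left(-27795 + \left(-5 - -2\right) \left(-36\right) \left(-33\right)\right) + 24162} = \frac{1}{\left(-27795 + \left(-5 + 2\right) \left(-36\right) \left(-33\right)\right) + 24162} = \frac{1}{\left(-27795 + \left(-3\right) \left(-36\right) \left(-33\right)\right) + 24162} = \frac{1}{\left(-27795 + 108 \left(-33\right)\right) + 24162} = \frac{1}{\left(-27795 - 3564\right) + 24162} = \frac{1}{-31359 + 24162} = \frac{1}{-7197} = - \frac{1}{7197}$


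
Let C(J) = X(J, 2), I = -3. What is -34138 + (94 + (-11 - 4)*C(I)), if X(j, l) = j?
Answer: -33999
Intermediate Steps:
C(J) = J
-34138 + (94 + (-11 - 4)*C(I)) = -34138 + (94 + (-11 - 4)*(-3)) = -34138 + (94 - 15*(-3)) = -34138 + (94 + 45) = -34138 + 139 = -33999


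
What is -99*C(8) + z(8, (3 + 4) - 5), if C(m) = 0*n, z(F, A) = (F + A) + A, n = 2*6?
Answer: 12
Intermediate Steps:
n = 12
z(F, A) = F + 2*A (z(F, A) = (A + F) + A = F + 2*A)
C(m) = 0 (C(m) = 0*12 = 0)
-99*C(8) + z(8, (3 + 4) - 5) = -99*0 + (8 + 2*((3 + 4) - 5)) = 0 + (8 + 2*(7 - 5)) = 0 + (8 + 2*2) = 0 + (8 + 4) = 0 + 12 = 12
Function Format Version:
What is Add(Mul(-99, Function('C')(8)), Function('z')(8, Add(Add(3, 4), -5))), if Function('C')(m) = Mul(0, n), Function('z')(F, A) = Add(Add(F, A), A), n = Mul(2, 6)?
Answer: 12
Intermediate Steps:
n = 12
Function('z')(F, A) = Add(F, Mul(2, A)) (Function('z')(F, A) = Add(Add(A, F), A) = Add(F, Mul(2, A)))
Function('C')(m) = 0 (Function('C')(m) = Mul(0, 12) = 0)
Add(Mul(-99, Function('C')(8)), Function('z')(8, Add(Add(3, 4), -5))) = Add(Mul(-99, 0), Add(8, Mul(2, Add(Add(3, 4), -5)))) = Add(0, Add(8, Mul(2, Add(7, -5)))) = Add(0, Add(8, Mul(2, 2))) = Add(0, Add(8, 4)) = Add(0, 12) = 12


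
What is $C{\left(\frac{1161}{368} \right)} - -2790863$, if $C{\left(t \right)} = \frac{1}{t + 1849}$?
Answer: $\frac{1902232685127}{681593} \approx 2.7909 \cdot 10^{6}$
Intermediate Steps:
$C{\left(t \right)} = \frac{1}{1849 + t}$
$C{\left(\frac{1161}{368} \right)} - -2790863 = \frac{1}{1849 + \frac{1161}{368}} - -2790863 = \frac{1}{1849 + 1161 \cdot \frac{1}{368}} + 2790863 = \frac{1}{1849 + \frac{1161}{368}} + 2790863 = \frac{1}{\frac{681593}{368}} + 2790863 = \frac{368}{681593} + 2790863 = \frac{1902232685127}{681593}$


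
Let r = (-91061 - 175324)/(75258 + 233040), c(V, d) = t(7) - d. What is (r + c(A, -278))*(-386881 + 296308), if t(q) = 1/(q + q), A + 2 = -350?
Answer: -1290098871153/51383 ≈ -2.5107e+7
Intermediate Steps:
A = -352 (A = -2 - 350 = -352)
t(q) = 1/(2*q)
c(V, d) = 1/14 - d (c(V, d) = (½)/7 - d = (½)*(⅐) - d = 1/14 - d)
r = -88795/102766 (r = -266385/308298 = -266385*1/308298 = -88795/102766 ≈ -0.86405)
(r + c(A, -278))*(-386881 + 296308) = (-88795/102766 + (1/14 - 1*(-278)))*(-386881 + 296308) = (-88795/102766 + (1/14 + 278))*(-90573) = (-88795/102766 + 3893/14)*(-90573) = (99706227/359681)*(-90573) = -1290098871153/51383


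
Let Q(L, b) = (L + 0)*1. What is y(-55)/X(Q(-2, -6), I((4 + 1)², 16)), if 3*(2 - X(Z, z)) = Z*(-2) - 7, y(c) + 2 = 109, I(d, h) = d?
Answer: 107/3 ≈ 35.667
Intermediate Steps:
Q(L, b) = L (Q(L, b) = L*1 = L)
y(c) = 107 (y(c) = -2 + 109 = 107)
X(Z, z) = 13/3 + 2*Z/3 (X(Z, z) = 2 - (Z*(-2) - 7)/3 = 2 - (-2*Z - 7)/3 = 2 - (-7 - 2*Z)/3 = 2 + (7/3 + 2*Z/3) = 13/3 + 2*Z/3)
y(-55)/X(Q(-2, -6), I((4 + 1)², 16)) = 107/(13/3 + (⅔)*(-2)) = 107/(13/3 - 4/3) = 107/3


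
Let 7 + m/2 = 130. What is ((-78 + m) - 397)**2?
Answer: 52441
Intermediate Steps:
m = 246 (m = -14 + 2*130 = -14 + 260 = 246)
((-78 + m) - 397)**2 = ((-78 + 246) - 397)**2 = (168 - 397)**2 = (-229)**2 = 52441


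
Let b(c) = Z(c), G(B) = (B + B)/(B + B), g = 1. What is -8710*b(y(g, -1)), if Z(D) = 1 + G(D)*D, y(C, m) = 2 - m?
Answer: -34840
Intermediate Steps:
G(B) = 1 (G(B) = (2*B)/((2*B)) = (2*B)*(1/(2*B)) = 1)
Z(D) = 1 + D (Z(D) = 1 + 1*D = 1 + D)
b(c) = 1 + c
-8710*b(y(g, -1)) = -8710*(1 + (2 - 1*(-1))) = -8710*(1 + (2 + 1)) = -8710*(1 + 3) = -8710*4 = -34840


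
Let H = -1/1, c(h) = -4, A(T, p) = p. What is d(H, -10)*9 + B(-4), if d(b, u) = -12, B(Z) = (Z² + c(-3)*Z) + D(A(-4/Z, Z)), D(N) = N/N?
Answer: -75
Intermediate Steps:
H = -1 (H = -1*1 = -1)
D(N) = 1
B(Z) = 1 + Z² - 4*Z (B(Z) = (Z² - 4*Z) + 1 = 1 + Z² - 4*Z)
d(H, -10)*9 + B(-4) = -12*9 + (1 + (-4)² - 4*(-4)) = -108 + (1 + 16 + 16) = -108 + 33 = -75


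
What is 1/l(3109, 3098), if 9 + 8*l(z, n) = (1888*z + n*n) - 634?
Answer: 8/15466753 ≈ 5.1724e-7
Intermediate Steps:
l(z, n) = -643/8 + 236*z + n**2/8 (l(z, n) = -9/8 + ((1888*z + n*n) - 634)/8 = -9/8 + ((1888*z + n**2) - 634)/8 = -9/8 + ((n**2 + 1888*z) - 634)/8 = -9/8 + (-634 + n**2 + 1888*z)/8 = -9/8 + (-317/4 + 236*z + n**2/8) = -643/8 + 236*z + n**2/8)
1/l(3109, 3098) = 1/(-643/8 + 236*3109 + (1/8)*3098**2) = 1/(-643/8 + 733724 + (1/8)*9597604) = 1/(-643/8 + 733724 + 2399401/2) = 1/(15466753/8) = 8/15466753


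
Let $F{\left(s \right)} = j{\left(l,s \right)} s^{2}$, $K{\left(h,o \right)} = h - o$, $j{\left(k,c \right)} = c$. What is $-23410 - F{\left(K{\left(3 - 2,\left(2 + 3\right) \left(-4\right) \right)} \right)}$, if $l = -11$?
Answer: $-32671$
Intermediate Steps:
$F{\left(s \right)} = s^{3}$ ($F{\left(s \right)} = s s^{2} = s^{3}$)
$-23410 - F{\left(K{\left(3 - 2,\left(2 + 3\right) \left(-4\right) \right)} \right)} = -23410 - \left(\left(3 - 2\right) - \left(2 + 3\right) \left(-4\right)\right)^{3} = -23410 - \left(1 - 5 \left(-4\right)\right)^{3} = -23410 - \left(1 - -20\right)^{3} = -23410 - \left(1 + 20\right)^{3} = -23410 - 21^{3} = -23410 - 9261 = -32671$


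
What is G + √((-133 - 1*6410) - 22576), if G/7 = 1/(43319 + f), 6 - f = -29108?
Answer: 7/72433 + I*√29119 ≈ 9.6641e-5 + 170.64*I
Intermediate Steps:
f = 29114 (f = 6 - 1*(-29108) = 6 + 29108 = 29114)
G = 7/72433 (G = 7/(43319 + 29114) = 7/72433 ≈ 9.6641e-5)
G + √((-133 - 1*6410) - 22576) = 7/72433 + √((-133 - 1*6410) - 22576) = 7/72433 + √((-133 - 6410) - 22576) = 7/72433 + √(-6543 - 22576) = 7/72433 + √(-29119) = 7/72433 + I*√29119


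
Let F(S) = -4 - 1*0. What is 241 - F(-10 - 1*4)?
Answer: 245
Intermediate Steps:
F(S) = -4 (F(S) = -4 + 0 = -4)
241 - F(-10 - 1*4) = 241 - 1*(-4) = 241 + 4 = 245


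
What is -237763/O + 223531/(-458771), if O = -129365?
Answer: 80161681458/59348910415 ≈ 1.3507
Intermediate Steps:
-237763/O + 223531/(-458771) = -237763/(-129365) + 223531/(-458771) = -237763*(-1/129365) + 223531*(-1/458771) = 237763/129365 - 223531/458771 = 80161681458/59348910415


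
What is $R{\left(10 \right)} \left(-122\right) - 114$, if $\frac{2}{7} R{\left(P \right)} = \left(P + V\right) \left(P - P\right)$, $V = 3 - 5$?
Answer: $-114$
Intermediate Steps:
$V = -2$
$R{\left(P \right)} = 0$ ($R{\left(P \right)} = \frac{7 \left(P - 2\right) \left(P - P\right)}{2} = \frac{7 \left(-2 + P\right) 0}{2} = \frac{7}{2} \cdot 0 = 0$)
$R{\left(10 \right)} \left(-122\right) - 114 = 0 \left(-122\right) - 114 = 0 - 114 = -114$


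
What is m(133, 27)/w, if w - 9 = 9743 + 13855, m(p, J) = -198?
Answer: -22/2623 ≈ -0.0083873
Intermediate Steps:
w = 23607 (w = 9 + (9743 + 13855) = 9 + 23598 = 23607)
m(133, 27)/w = -198/23607 = -198*1/23607 = -22/2623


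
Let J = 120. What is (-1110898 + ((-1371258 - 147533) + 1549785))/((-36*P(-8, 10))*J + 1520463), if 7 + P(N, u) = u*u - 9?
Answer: -51424/55123 ≈ -0.93290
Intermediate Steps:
P(N, u) = -16 + u**2 (P(N, u) = -7 + (u*u - 9) = -7 + (u**2 - 9) = -7 + (-9 + u**2) = -16 + u**2)
(-1110898 + ((-1371258 - 147533) + 1549785))/((-36*P(-8, 10))*J + 1520463) = (-1110898 + ((-1371258 - 147533) + 1549785))/(-36*(-16 + 10**2)*120 + 1520463) = (-1110898 + (-1518791 + 1549785))/(-36*(-16 + 100)*120 + 1520463) = (-1110898 + 30994)/(-36*84*120 + 1520463) = -1079904/(-3024*120 + 1520463) = -1079904/(-362880 + 1520463) = -1079904/1157583 = -1079904*1/1157583 = -51424/55123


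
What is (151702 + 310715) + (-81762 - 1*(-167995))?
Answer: 548650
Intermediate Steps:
(151702 + 310715) + (-81762 - 1*(-167995)) = 462417 + (-81762 + 167995) = 462417 + 86233 = 548650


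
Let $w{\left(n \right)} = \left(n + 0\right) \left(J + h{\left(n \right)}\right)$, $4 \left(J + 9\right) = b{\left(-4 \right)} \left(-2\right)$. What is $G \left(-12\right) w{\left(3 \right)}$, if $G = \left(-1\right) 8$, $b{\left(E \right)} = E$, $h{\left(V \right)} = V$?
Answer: $-1152$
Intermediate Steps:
$J = -7$ ($J = -9 + \frac{\left(-4\right) \left(-2\right)}{4} = -9 + \frac{1}{4} \cdot 8 = -9 + 2 = -7$)
$w{\left(n \right)} = n \left(-7 + n\right)$ ($w{\left(n \right)} = \left(n + 0\right) \left(-7 + n\right) = n \left(-7 + n\right)$)
$G = -8$
$G \left(-12\right) w{\left(3 \right)} = \left(-8\right) \left(-12\right) 3 \left(-7 + 3\right) = 96 \cdot 3 \left(-4\right) = 96 \left(-12\right) = -1152$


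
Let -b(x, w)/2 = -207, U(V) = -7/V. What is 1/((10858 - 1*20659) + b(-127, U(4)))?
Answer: -1/9387 ≈ -0.00010653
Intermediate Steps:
b(x, w) = 414 (b(x, w) = -2*(-207) = 414)
1/((10858 - 1*20659) + b(-127, U(4))) = 1/((10858 - 1*20659) + 414) = 1/((10858 - 20659) + 414) = 1/(-9801 + 414) = 1/(-9387) = -1/9387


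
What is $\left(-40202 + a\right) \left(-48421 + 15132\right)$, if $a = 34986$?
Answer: $173635424$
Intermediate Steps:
$\left(-40202 + a\right) \left(-48421 + 15132\right) = \left(-40202 + 34986\right) \left(-48421 + 15132\right) = \left(-5216\right) \left(-33289\right) = 173635424$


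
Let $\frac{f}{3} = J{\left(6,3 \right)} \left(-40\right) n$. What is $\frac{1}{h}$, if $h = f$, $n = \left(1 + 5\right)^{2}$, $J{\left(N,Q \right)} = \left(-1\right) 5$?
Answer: $\frac{1}{21600} \approx 4.6296 \cdot 10^{-5}$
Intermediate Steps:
$J{\left(N,Q \right)} = -5$
$n = 36$ ($n = 6^{2} = 36$)
$f = 21600$ ($f = 3 \left(-5\right) \left(-40\right) 36 = 3 \cdot 200 \cdot 36 = 3 \cdot 7200 = 21600$)
$h = 21600$
$\frac{1}{h} = \frac{1}{21600}$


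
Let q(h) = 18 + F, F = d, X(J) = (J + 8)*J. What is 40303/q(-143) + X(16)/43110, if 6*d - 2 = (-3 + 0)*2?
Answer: 868734493/373620 ≈ 2325.2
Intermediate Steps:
d = -⅔ (d = ⅓ + ((-3 + 0)*2)/6 = ⅓ + (-3*2)/6 = ⅓ + (⅙)*(-6) = ⅓ - 1 = -⅔ ≈ -0.66667)
X(J) = J*(8 + J) (X(J) = (8 + J)*J = J*(8 + J))
F = -⅔ ≈ -0.66667
q(h) = 52/3 (q(h) = 18 - ⅔ = 52/3)
40303/q(-143) + X(16)/43110 = 40303/(52/3) + (16*(8 + 16))/43110 = 40303*(3/52) + (16*24)*(1/43110) = 120909/52 + 384*(1/43110) = 120909/52 + 64/7185 = 868734493/373620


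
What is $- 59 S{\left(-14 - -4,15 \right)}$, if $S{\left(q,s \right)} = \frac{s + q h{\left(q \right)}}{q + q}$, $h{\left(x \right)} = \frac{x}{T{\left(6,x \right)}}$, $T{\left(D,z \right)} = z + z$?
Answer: $\frac{59}{2} \approx 29.5$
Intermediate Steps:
$T{\left(D,z \right)} = 2 z$
$h{\left(x \right)} = \frac{1}{2}$ ($h{\left(x \right)} = \frac{x}{2 x} = x \frac{1}{2 x} = \frac{1}{2}$)
$S{\left(q,s \right)} = \frac{s + \frac{q}{2}}{2 q}$ ($S{\left(q,s \right)} = \frac{s + q \frac{1}{2}}{q + q} = \frac{s + \frac{q}{2}}{2 q}$)
$- 59 S{\left(-14 - -4,15 \right)} = - 59 \frac{\left(-14 - -4\right) + 2 \cdot 15}{4 \left(-14 - -4\right)} = - 59 \frac{\left(-14 + 4\right) + 30}{4 \left(-14 + 4\right)} = - 59 \frac{-10 + 30}{4 \left(-10\right)} = - 59 \cdot \frac{1}{4} \left(- \frac{1}{10}\right) 20 = \left(-59\right) \left(- \frac{1}{2}\right) = \frac{59}{2}$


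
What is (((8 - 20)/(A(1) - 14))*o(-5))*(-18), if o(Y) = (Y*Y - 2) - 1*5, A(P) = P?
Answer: -3888/13 ≈ -299.08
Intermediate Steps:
o(Y) = -7 + Y² (o(Y) = (Y² - 2) - 5 = (-2 + Y²) - 5 = -7 + Y²)
(((8 - 20)/(A(1) - 14))*o(-5))*(-18) = (((8 - 20)/(1 - 14))*(-7 + (-5)²))*(-18) = ((-12/(-13))*(-7 + 25))*(-18) = (-12*(-1/13)*18)*(-18) = ((12/13)*18)*(-18) = (216/13)*(-18) = -3888/13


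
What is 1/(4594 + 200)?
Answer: 1/4794 ≈ 0.00020859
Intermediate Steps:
1/(4594 + 200) = 1/4794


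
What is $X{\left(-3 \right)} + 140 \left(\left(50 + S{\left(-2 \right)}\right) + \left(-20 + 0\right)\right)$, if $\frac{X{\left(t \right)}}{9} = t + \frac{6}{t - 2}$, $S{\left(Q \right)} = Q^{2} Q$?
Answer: $\frac{15211}{5} \approx 3042.2$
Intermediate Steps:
$S{\left(Q \right)} = Q^{3}$
$X{\left(t \right)} = 9 t + \frac{54}{-2 + t}$ ($X{\left(t \right)} = 9 \left(t + \frac{6}{t - 2}\right) = 9 \left(t + \frac{6}{-2 + t}\right) = 9 t + \frac{54}{-2 + t}$)
$X{\left(-3 \right)} + 140 \left(\left(50 + S{\left(-2 \right)}\right) + \left(-20 + 0\right)\right) = \frac{9 \left(6 + \left(-3\right)^{2} - -6\right)}{-2 - 3} + 140 \left(\left(50 + \left(-2\right)^{3}\right) + \left(-20 + 0\right)\right) = \frac{9 \left(6 + 9 + 6\right)}{-5} + 140 \left(\left(50 - 8\right) - 20\right) = 9 \left(- \frac{1}{5}\right) 21 + 140 \left(42 - 20\right) = - \frac{189}{5} + 140 \cdot 22 = - \frac{189}{5} + 3080 = \frac{15211}{5}$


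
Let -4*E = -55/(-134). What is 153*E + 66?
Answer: 26961/536 ≈ 50.300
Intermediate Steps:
E = -55/536 (E = -(-55)/(4*(-134)) = -(-55)*(-1)/(4*134) = -1/4*55/134 = -55/536 ≈ -0.10261)
153*E + 66 = 153*(-55/536) + 66 = -8415/536 + 66 = 26961/536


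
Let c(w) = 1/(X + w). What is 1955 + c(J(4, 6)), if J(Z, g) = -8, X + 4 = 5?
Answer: 13684/7 ≈ 1954.9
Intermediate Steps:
X = 1 (X = -4 + 5 = 1)
c(w) = 1/(1 + w)
1955 + c(J(4, 6)) = 1955 + 1/(1 - 8) = 1955 + 1/(-7) = 1955 - ⅐ = 13684/7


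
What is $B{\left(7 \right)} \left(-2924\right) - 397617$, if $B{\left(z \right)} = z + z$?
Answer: $-438553$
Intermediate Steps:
$B{\left(z \right)} = 2 z$
$B{\left(7 \right)} \left(-2924\right) - 397617 = 2 \cdot 7 \left(-2924\right) - 397617 = 14 \left(-2924\right) - 397617 = -40936 - 397617 = -438553$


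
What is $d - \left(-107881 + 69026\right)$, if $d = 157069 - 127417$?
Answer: $68507$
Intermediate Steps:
$d = 29652$ ($d = 157069 - 127417 = 29652$)
$d - \left(-107881 + 69026\right) = 29652 - \left(-107881 + 69026\right) = 29652 - -38855 = 29652 + 38855 = 68507$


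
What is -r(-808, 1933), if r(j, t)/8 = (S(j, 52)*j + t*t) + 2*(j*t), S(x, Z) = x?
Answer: -10125000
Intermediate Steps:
r(j, t) = 8*j**2 + 8*t**2 + 16*j*t (r(j, t) = 8*((j*j + t*t) + 2*(j*t)) = 8*((j**2 + t**2) + 2*j*t) = 8*(j**2 + t**2 + 2*j*t) = 8*j**2 + 8*t**2 + 16*j*t)
-r(-808, 1933) = -(8*(-808)**2 + 8*1933**2 + 16*(-808)*1933) = -(8*652864 + 8*3736489 - 24989824) = -(5222912 + 29891912 - 24989824) = -1*10125000 = -10125000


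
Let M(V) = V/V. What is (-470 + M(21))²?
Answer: 219961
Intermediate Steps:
M(V) = 1
(-470 + M(21))² = (-470 + 1)² = (-469)² = 219961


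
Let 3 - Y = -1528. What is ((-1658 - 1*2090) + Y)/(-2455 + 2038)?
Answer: 739/139 ≈ 5.3165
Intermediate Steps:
Y = 1531 (Y = 3 - 1*(-1528) = 3 + 1528 = 1531)
((-1658 - 1*2090) + Y)/(-2455 + 2038) = ((-1658 - 1*2090) + 1531)/(-2455 + 2038) = ((-1658 - 2090) + 1531)/(-417) = (-3748 + 1531)*(-1/417) = -2217*(-1/417) = 739/139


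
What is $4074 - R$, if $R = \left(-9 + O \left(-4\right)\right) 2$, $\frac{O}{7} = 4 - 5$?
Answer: $4036$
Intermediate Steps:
$O = -7$ ($O = 7 \left(4 - 5\right) = 7 \left(-1\right) = -7$)
$R = 38$ ($R = \left(-9 - -28\right) 2 = \left(-9 + 28\right) 2 = 19 \cdot 2 = 38$)
$4074 - R = 4074 - 38 = 4036$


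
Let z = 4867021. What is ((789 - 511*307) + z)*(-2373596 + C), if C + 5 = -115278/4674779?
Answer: -52272796281381888381/4674779 ≈ -1.1182e+13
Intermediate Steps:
C = -23489173/4674779 (C = -5 - 115278/4674779 = -23489173/4674779 ≈ -5.0247)
((789 - 511*307) + z)*(-2373596 + C) = ((789 - 511*307) + 4867021)*(-2373596 - 23489173/4674779) = ((789 - 156877) + 4867021)*(-11096060224457/4674779) = (-156088 + 4867021)*(-11096060224457/4674779) = 4710933*(-11096060224457/4674779) = -52272796281381888381/4674779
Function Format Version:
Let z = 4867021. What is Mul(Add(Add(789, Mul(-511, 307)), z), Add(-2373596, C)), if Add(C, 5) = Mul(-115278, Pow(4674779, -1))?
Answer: Rational(-52272796281381888381, 4674779) ≈ -1.1182e+13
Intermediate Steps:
C = Rational(-23489173, 4674779) (C = Add(-5, Mul(-115278, Pow(4674779, -1))) = Add(-5, Mul(-115278, Rational(1, 4674779))) = Add(-5, Rational(-115278, 4674779)) = Rational(-23489173, 4674779) ≈ -5.0247)
Mul(Add(Add(789, Mul(-511, 307)), z), Add(-2373596, C)) = Mul(Add(Add(789, Mul(-511, 307)), 4867021), Add(-2373596, Rational(-23489173, 4674779))) = Mul(Add(Add(789, -156877), 4867021), Rational(-11096060224457, 4674779)) = Mul(Add(-156088, 4867021), Rational(-11096060224457, 4674779)) = Mul(4710933, Rational(-11096060224457, 4674779)) = Rational(-52272796281381888381, 4674779)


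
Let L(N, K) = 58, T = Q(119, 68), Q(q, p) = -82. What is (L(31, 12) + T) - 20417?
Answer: -20441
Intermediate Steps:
T = -82
(L(31, 12) + T) - 20417 = (58 - 82) - 20417 = -24 - 20417 = -20441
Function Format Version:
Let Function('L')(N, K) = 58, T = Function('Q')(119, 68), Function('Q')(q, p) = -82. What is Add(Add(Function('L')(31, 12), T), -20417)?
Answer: -20441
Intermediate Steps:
T = -82
Add(Add(Function('L')(31, 12), T), -20417) = Add(Add(58, -82), -20417) = Add(-24, -20417) = -20441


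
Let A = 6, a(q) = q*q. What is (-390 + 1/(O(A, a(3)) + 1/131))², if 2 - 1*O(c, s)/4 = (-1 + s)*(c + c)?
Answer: 369008002195561/2426055025 ≈ 1.5210e+5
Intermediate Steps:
a(q) = q²
O(c, s) = 8 - 8*c*(-1 + s) (O(c, s) = 8 - 4*(-1 + s)*(c + c) = 8 - 4*(-1 + s)*2*c = 8 - 8*c*(-1 + s))
(-390 + 1/(O(A, a(3)) + 1/131))² = (-390 + 1/((8 + 8*6 - 8*6*3²) + 1/131))² = (-390 + 1/((8 + 48 - 8*6*9) + 1/131))² = (-390 + 1/((8 + 48 - 432) + 1/131))² = (-390 + 1/(-376 + 1/131))² = (-390 + 1/(-49255/131))² = (-390 - 131/49255)² = (-19209581/49255)² = 369008002195561/2426055025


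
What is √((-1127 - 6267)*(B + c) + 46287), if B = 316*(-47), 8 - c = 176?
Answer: √111104167 ≈ 10541.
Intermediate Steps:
c = -168 (c = 8 - 1*176 = 8 - 176 = -168)
B = -14852
√((-1127 - 6267)*(B + c) + 46287) = √((-1127 - 6267)*(-14852 - 168) + 46287) = √(-7394*(-15020) + 46287) = √(111057880 + 46287) = √111104167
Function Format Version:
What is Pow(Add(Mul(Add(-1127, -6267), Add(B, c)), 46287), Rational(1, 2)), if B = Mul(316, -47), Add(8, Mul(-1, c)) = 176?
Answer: Pow(111104167, Rational(1, 2)) ≈ 10541.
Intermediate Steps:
c = -168 (c = Add(8, Mul(-1, 176)) = Add(8, -176) = -168)
B = -14852
Pow(Add(Mul(Add(-1127, -6267), Add(B, c)), 46287), Rational(1, 2)) = Pow(Add(Mul(Add(-1127, -6267), Add(-14852, -168)), 46287), Rational(1, 2)) = Pow(Add(Mul(-7394, -15020), 46287), Rational(1, 2)) = Pow(Add(111057880, 46287), Rational(1, 2)) = Pow(111104167, Rational(1, 2))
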